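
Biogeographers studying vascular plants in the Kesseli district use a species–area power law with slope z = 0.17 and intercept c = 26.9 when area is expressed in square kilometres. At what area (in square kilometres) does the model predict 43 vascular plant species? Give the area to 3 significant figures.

15.8 square kilometres

43 = 26.9 × A^0.17  ⇒  A^0.17 = 43/26.9 = 1.599
ln A = ln(1.599) / 0.17 = 0.4691 / 0.17 = 2.7593
A = e^2.7593 ≈ 15.79 square kilometres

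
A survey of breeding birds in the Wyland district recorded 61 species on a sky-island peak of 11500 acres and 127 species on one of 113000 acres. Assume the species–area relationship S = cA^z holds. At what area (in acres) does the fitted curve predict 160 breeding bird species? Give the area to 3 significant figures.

z = ln(127/61) / ln(113000/11500) = 0.7333 / 2.2850 = 0.3209
c = 61 / 11500^0.3209 = 61 / 20.1 = 3.035
A = (160/3.035)^(1/0.3209) ⇒ ln A = ln(52.72)/0.3209 = 12.3549
A = e^12.3549 ≈ 232097 acres

232000 acres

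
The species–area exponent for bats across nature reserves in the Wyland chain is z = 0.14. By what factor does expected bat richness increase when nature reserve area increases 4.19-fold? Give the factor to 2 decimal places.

1.22

S₂/S₁ = (A₂/A₁)^z = 4.19^0.14
ln(S₂/S₁) = 0.14 × ln 4.19 = 0.14 × 1.4327 = 0.2006
S₂/S₁ = e^0.2006 ≈ 1.222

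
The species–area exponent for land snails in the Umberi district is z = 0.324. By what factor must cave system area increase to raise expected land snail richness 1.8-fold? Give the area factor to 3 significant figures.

(A₂/A₁)^0.324 = 1.8, so A₂/A₁ = 1.8^(1/0.324) = 1.8^3.086
ln(A₂/A₁) = ln 1.8 / 0.324 = 0.5878 / 0.324 = 1.8142
A₂/A₁ = e^1.8142 ≈ 6.136

6.14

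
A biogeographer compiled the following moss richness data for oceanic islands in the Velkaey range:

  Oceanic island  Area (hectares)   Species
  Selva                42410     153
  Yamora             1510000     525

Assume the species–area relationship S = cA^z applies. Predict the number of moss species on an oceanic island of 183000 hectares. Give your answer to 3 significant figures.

253

z = ln(525/153) / ln(1510000/42410) = 1.2330 / 3.5725 = 0.3451
c = 153 / 42410^0.3451 = 153 / 39.54 = 3.869
S₃ = 3.869 × 183000^0.3451 = 3.869 × 65.5 ≈ 253.4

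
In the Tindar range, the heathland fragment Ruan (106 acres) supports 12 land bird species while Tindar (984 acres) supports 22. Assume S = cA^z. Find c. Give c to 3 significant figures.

z = ln(S₂/S₁) / ln(A₂/A₁) = ln(22/12) / ln(984/106) = 0.6061 / 2.2282 = 0.2720
c = S₁ / A₁^z = 12 / 106^0.2720 = 12 / 3.556 = 3.375

3.37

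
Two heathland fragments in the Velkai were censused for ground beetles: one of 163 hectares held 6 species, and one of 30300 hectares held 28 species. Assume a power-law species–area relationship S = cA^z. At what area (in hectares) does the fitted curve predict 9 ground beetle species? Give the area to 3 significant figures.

z = ln(28/6) / ln(30300/163) = 1.5404 / 5.2252 = 0.2948
c = 6 / 163^0.2948 = 6 / 4.489 = 1.336
A = (9/1.336)^(1/0.2948) ⇒ ln A = ln(6.734)/0.2948 = 6.4691
A = e^6.4691 ≈ 644.9 hectares

645 hectares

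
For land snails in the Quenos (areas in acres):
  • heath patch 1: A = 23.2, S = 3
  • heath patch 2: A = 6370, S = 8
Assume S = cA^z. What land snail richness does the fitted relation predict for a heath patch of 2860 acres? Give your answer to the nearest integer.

7

z = ln(8/3) / ln(6370/23.2) = 0.9808 / 5.6152 = 0.1747
c = 3 / 23.2^0.1747 = 3 / 1.732 = 1.732
S₃ = 1.732 × 2860^0.1747 = 1.732 × 4.015 ≈ 6.956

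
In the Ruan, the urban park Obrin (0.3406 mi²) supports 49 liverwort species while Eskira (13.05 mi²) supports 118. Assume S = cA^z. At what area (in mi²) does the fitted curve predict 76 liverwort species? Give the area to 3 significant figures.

z = ln(118/49) / ln(13.05/0.3406) = 0.8789 / 3.6458 = 0.2411
c = 49 / 0.3406^0.2411 = 49 / 0.7713 = 63.53
A = (76/63.53)^(1/0.2411) ⇒ ln A = ln(1.196)/0.2411 = 0.7437
A = e^0.7437 ≈ 2.104 mi²

2.10 mi²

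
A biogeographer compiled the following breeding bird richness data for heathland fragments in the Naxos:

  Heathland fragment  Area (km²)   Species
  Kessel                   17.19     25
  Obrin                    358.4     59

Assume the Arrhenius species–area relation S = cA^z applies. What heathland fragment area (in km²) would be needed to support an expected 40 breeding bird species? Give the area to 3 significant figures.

z = ln(59/25) / ln(358.4/17.19) = 0.8587 / 3.0373 = 0.2827
c = 25 / 17.19^0.2827 = 25 / 2.235 = 11.19
A = (40/11.19)^(1/0.2827) ⇒ ln A = ln(3.576)/0.2827 = 4.5069
A = e^4.5069 ≈ 90.64 km²

90.6 km²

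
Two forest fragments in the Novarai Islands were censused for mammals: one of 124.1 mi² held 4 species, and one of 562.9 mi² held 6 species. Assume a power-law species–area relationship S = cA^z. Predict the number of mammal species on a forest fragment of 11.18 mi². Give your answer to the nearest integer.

z = ln(6/4) / ln(562.9/124.1) = 0.4055 / 1.5120 = 0.2682
c = 4 / 124.1^0.2682 = 4 / 3.643 = 1.098
S₃ = 1.098 × 11.18^0.2682 = 1.098 × 1.911 ≈ 2.098

2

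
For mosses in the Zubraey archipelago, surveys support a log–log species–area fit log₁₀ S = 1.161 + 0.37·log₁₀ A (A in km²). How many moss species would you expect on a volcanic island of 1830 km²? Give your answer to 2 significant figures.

S = 14.49 × 1830^0.37
ln S = ln 14.49 + 0.37 × ln 1830 = 2.6733 + 0.37 × 7.5121 = 5.4528
S = e^5.4528 ≈ 233.4

230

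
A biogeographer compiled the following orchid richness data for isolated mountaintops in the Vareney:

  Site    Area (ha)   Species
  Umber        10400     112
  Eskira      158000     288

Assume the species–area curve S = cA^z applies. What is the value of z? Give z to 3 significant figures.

0.347

Taking logs: ln S = ln c + z ln A, so z = (ln S₂ − ln S₁)/(ln A₂ − ln A₁).
z = ln(288/112) / ln(158000/10400) = ln(2.571) / ln(15.19) = 0.9445 / 2.7208 = 0.3471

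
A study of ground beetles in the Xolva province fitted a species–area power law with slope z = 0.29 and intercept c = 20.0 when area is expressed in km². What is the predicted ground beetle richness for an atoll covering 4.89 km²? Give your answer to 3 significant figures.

S = 20 × 4.89^0.29
ln S = ln 20 + 0.29 × ln 4.89 = 2.9957 + 0.29 × 1.5872 = 3.4560
S = e^3.4560 ≈ 31.69

31.7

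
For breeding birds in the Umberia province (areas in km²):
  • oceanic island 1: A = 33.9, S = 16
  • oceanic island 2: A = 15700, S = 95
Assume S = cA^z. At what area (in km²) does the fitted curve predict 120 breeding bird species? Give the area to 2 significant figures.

35000 km²

z = ln(95/16) / ln(15700/33.9) = 1.7813 / 6.1380 = 0.2902
c = 16 / 33.9^0.2902 = 16 / 2.78 = 5.755
A = (120/5.755)^(1/0.2902) ⇒ ln A = ln(20.85)/0.2902 = 10.4664
A = e^10.4664 ≈ 35116 km²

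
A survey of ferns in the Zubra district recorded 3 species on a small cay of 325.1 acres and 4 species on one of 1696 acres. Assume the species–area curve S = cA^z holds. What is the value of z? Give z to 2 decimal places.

0.17

Taking logs: ln S = ln c + z ln A, so z = (ln S₂ − ln S₁)/(ln A₂ − ln A₁).
z = ln(4/3) / ln(1696/325.1) = ln(1.333) / ln(5.217) = 0.2877 / 1.6519 = 0.1742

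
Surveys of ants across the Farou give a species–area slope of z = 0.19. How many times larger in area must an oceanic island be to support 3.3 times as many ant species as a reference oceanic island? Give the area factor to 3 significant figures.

536

(A₂/A₁)^0.19 = 3.3, so A₂/A₁ = 3.3^(1/0.19) = 3.3^5.263
ln(A₂/A₁) = ln 3.3 / 0.19 = 1.1939 / 0.19 = 6.2838
A₂/A₁ = e^6.2838 ≈ 535.8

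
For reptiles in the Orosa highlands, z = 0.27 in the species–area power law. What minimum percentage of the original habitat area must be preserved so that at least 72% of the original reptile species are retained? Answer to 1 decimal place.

29.6%

Need (A_new/A_old)^0.27 = 0.72, so A_new/A_old = 0.72^(1/0.27) = 0.72^3.704
ln(A_new/A_old) = ln 0.72 / 0.27 = -0.3285 / 0.27 = -1.2167
A_new/A_old = e^-1.2167 ≈ 0.2962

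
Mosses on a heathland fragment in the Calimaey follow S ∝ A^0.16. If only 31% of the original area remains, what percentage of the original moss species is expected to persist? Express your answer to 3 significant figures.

82.9%

S_new/S_old = (A_new/A_old)^z = 0.31^0.16
= exp(0.16 × ln 0.31) = exp(0.16 × -1.1712) = exp(-0.1874) ≈ 0.8291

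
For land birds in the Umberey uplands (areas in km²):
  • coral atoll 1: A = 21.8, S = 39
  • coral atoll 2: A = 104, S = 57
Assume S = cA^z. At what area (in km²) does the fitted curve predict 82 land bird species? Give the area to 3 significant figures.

465 km²

z = ln(57/39) / ln(104/21.8) = 0.3795 / 1.5625 = 0.2429
c = 39 / 21.8^0.2429 = 39 / 2.114 = 18.45
A = (82/18.45)^(1/0.2429) ⇒ ln A = ln(4.445)/0.2429 = 6.1417
A = e^6.1417 ≈ 464.9 km²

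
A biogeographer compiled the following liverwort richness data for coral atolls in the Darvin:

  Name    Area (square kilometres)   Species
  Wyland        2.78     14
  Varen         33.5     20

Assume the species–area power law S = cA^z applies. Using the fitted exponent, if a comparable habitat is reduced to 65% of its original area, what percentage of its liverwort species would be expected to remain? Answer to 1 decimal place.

z = ln(20/14) / ln(33.5/2.78) = 0.3567 / 2.4891 = 0.1433
S_new/S_old = (A_new/A_old)^z = 0.65^0.1433 = exp(0.1433 × -0.4308) = 0.9401

94.0%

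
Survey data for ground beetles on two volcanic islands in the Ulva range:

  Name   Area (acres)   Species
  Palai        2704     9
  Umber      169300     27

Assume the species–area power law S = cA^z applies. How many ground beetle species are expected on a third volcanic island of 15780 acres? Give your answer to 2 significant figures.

z = ln(27/9) / ln(169300/2704) = 1.0986 / 4.1369 = 0.2656
c = 9 / 2704^0.2656 = 9 / 8.155 = 1.104
S₃ = 1.104 × 15780^0.2656 = 1.104 × 13.03 ≈ 14.38

14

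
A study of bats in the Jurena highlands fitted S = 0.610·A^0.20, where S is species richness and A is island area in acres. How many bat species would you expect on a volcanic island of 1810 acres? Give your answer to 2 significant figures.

S = 0.61 × 1810^0.2
ln S = ln 0.61 + 0.2 × ln 1810 = -0.4943 + 0.2 × 7.5011 = 1.0059
S = e^1.0059 ≈ 2.734

2.7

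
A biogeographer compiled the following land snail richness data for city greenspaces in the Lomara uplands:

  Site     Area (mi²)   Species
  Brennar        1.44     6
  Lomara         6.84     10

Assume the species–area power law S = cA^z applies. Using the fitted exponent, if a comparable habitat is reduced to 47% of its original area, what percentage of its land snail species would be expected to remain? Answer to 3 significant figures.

z = ln(10/6) / ln(6.84/1.44) = 0.5108 / 1.5581 = 0.3278
S_new/S_old = (A_new/A_old)^z = 0.47^0.3278 = exp(0.3278 × -0.7550) = 0.7807

78.1%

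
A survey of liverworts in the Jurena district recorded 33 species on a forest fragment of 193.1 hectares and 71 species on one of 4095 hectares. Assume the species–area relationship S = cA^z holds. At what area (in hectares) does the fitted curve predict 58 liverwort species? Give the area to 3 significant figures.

z = ln(71/33) / ln(4095/193.1) = 0.7662 / 3.0543 = 0.2508
c = 33 / 193.1^0.2508 = 33 / 3.744 = 8.813
A = (58/8.813)^(1/0.2508) ⇒ ln A = ln(6.581)/0.2508 = 7.5113
A = e^7.5113 ≈ 1829 hectares

1830 hectares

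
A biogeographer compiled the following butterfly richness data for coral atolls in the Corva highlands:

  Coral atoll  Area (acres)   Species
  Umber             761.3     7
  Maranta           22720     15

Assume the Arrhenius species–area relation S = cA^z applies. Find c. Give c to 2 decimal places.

1.58

z = ln(S₂/S₁) / ln(A₂/A₁) = ln(15/7) / ln(22720/761.3) = 0.7621 / 3.3960 = 0.2244
c = S₁ / A₁^z = 7 / 761.3^0.2244 = 7 / 4.433 = 1.579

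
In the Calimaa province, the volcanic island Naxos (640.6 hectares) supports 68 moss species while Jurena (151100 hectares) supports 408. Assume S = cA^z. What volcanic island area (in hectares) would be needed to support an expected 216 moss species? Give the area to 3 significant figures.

21700 hectares

z = ln(408/68) / ln(151100/640.6) = 1.7918 / 5.4633 = 0.3280
c = 68 / 640.6^0.3280 = 68 / 8.326 = 8.167
A = (216/8.167)^(1/0.3280) ⇒ ln A = ln(26.45)/0.3280 = 9.9865
A = e^9.9865 ≈ 21731 hectares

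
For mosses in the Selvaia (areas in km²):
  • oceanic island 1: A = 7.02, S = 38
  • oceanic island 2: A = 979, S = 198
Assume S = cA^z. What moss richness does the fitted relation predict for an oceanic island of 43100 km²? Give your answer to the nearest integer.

z = ln(198/38) / ln(979/7.02) = 1.6507 / 4.9378 = 0.3343
c = 38 / 7.02^0.3343 = 38 / 1.918 = 19.81
S₃ = 19.81 × 43100^0.3343 = 19.81 × 35.42 ≈ 701.7

702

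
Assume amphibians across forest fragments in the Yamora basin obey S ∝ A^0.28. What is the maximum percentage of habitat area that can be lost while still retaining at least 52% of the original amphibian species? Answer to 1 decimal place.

Need (A_new/A_old)^0.28 = 0.52, so A_new/A_old = 0.52^(1/0.28) = 0.52^3.571
ln(A_new/A_old) = ln 0.52 / 0.28 = -0.6539 / 0.28 = -2.3355
A_new/A_old = e^-2.3355 ≈ 0.09677
Fraction that can be lost = 1 − 0.09677 = 0.9032

90.3%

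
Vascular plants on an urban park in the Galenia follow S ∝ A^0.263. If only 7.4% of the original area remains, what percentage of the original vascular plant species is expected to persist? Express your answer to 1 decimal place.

50.4%

S_new/S_old = (A_new/A_old)^z = 0.074^0.263
= exp(0.263 × ln 0.074) = exp(0.263 × -2.6037) = exp(-0.6848) ≈ 0.5042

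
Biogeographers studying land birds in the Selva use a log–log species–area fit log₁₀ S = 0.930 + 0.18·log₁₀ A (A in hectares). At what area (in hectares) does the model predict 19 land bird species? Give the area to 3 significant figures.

19 = 8.511 × A^0.18  ⇒  A^0.18 = 19/8.511 = 2.232
ln A = ln(2.232) / 0.18 = 0.8030 / 0.18 = 4.4613
A = e^4.4613 ≈ 86.6 hectares

86.6 hectares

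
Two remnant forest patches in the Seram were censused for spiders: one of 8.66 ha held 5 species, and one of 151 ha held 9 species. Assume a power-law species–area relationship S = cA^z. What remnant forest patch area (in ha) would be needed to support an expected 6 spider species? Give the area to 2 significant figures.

z = ln(9/5) / ln(151/8.66) = 0.5878 / 2.8586 = 0.2056
c = 5 / 8.66^0.2056 = 5 / 1.559 = 3.208
A = (6/3.208)^(1/0.2056) ⇒ ln A = ln(1.87)/0.2056 = 3.0454
A = e^3.0454 ≈ 21.02 ha

21 ha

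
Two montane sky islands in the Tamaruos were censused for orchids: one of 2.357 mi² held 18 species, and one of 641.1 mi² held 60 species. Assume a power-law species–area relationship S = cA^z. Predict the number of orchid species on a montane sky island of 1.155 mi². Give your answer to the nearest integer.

z = ln(60/18) / ln(641.1/2.357) = 1.2040 / 5.6058 = 0.2148
c = 18 / 2.357^0.2148 = 18 / 1.202 = 14.97
S₃ = 14.97 × 1.155^0.2148 = 14.97 × 1.031 ≈ 15.44

15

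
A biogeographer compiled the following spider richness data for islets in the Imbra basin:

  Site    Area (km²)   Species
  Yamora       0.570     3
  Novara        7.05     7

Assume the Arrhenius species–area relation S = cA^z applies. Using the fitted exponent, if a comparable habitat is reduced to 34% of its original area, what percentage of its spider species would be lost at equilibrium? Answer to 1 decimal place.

30.5%

z = ln(7/3) / ln(7.05/0.57) = 0.8473 / 2.5151 = 0.3369
S_new/S_old = (A_new/A_old)^z = 0.34^0.3369 = exp(0.3369 × -1.0788) = 0.6953
Fraction lost = 1 − 0.6953 = 0.3047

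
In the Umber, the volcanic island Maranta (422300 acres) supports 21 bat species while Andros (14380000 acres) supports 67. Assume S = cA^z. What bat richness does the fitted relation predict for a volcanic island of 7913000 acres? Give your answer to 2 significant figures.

z = ln(67/21) / ln(14380000/422300) = 1.1602 / 3.5279 = 0.3289
c = 21 / 422300^0.3289 = 21 / 70.8 = 0.2966
S₃ = 0.2966 × 7913000^0.3289 = 0.2966 × 185.6 ≈ 55.05

55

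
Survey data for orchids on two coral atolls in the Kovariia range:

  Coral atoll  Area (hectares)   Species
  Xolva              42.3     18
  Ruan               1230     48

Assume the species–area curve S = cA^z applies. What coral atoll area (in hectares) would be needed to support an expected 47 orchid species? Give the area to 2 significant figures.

1100 hectares

z = ln(48/18) / ln(1230/42.3) = 0.9808 / 3.3700 = 0.2910
c = 18 / 42.3^0.2910 = 18 / 2.974 = 6.052
A = (47/6.052)^(1/0.2910) ⇒ ln A = ln(7.766)/0.2910 = 7.0424
A = e^7.0424 ≈ 1144 hectares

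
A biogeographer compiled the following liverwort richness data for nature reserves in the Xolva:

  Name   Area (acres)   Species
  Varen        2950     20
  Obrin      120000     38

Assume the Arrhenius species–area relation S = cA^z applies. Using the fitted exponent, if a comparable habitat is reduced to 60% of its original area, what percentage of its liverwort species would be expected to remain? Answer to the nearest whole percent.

92%

z = ln(38/20) / ln(120000/2950) = 0.6419 / 3.7057 = 0.1732
S_new/S_old = (A_new/A_old)^z = 0.6^0.1732 = exp(0.1732 × -0.5108) = 0.9153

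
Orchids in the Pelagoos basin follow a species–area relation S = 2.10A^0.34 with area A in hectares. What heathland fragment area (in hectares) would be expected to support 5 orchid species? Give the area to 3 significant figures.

5 = 2.1 × A^0.34  ⇒  A^0.34 = 5/2.1 = 2.381
ln A = ln(2.381) / 0.34 = 0.8675 / 0.34 = 2.5515
A = e^2.5515 ≈ 12.83 hectares

12.8 hectares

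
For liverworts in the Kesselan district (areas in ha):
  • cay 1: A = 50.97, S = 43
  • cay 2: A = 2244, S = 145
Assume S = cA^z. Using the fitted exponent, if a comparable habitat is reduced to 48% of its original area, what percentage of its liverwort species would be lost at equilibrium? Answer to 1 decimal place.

z = ln(145/43) / ln(2244/50.97) = 1.2155 / 3.7848 = 0.3212
S_new/S_old = (A_new/A_old)^z = 0.48^0.3212 = exp(0.3212 × -0.7340) = 0.79
Fraction lost = 1 − 0.79 = 0.21

21.0%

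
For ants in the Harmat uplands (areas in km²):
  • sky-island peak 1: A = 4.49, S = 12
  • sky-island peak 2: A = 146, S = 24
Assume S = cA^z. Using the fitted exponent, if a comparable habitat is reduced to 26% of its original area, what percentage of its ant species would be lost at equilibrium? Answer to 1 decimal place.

z = ln(24/12) / ln(146/4.49) = 0.6931 / 3.4818 = 0.1991
S_new/S_old = (A_new/A_old)^z = 0.26^0.1991 = exp(0.1991 × -1.3471) = 0.7648
Fraction lost = 1 − 0.7648 = 0.2352

23.5%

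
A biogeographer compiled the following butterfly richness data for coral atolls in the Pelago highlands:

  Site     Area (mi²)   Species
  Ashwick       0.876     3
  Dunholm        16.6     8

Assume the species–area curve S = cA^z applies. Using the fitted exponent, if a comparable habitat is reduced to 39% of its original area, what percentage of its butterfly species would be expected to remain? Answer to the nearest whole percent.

73%

z = ln(8/3) / ln(16.6/0.876) = 0.9808 / 2.9418 = 0.3334
S_new/S_old = (A_new/A_old)^z = 0.39^0.3334 = exp(0.3334 × -0.9416) = 0.7306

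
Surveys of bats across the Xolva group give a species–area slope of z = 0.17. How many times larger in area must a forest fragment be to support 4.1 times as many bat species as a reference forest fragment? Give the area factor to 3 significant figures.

4020

(A₂/A₁)^0.17 = 4.1, so A₂/A₁ = 4.1^(1/0.17) = 4.1^5.882
ln(A₂/A₁) = ln 4.1 / 0.17 = 1.4110 / 0.17 = 8.2999
A₂/A₁ = e^8.2999 ≈ 4024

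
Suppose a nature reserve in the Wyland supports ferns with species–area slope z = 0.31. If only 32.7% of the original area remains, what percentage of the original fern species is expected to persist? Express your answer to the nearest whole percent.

S_new/S_old = (A_new/A_old)^z = 0.327^0.31
= exp(0.31 × ln 0.327) = exp(0.31 × -1.1178) = exp(-0.3465) ≈ 0.7071

71%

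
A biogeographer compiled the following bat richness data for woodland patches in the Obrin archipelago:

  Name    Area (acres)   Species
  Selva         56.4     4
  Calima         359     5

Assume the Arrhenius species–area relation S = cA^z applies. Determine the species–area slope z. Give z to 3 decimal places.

Taking logs: ln S = ln c + z ln A, so z = (ln S₂ − ln S₁)/(ln A₂ − ln A₁).
z = ln(5/4) / ln(359/56.4) = ln(1.25) / ln(6.365) = 0.2231 / 1.8509 = 0.1206

0.121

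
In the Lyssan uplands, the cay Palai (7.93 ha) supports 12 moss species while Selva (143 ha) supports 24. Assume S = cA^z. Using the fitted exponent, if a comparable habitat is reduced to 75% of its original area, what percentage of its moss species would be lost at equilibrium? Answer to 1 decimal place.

6.7%

z = ln(24/12) / ln(143/7.93) = 0.6931 / 2.8922 = 0.2397
S_new/S_old = (A_new/A_old)^z = 0.75^0.2397 = exp(0.2397 × -0.2877) = 0.9334
Fraction lost = 1 − 0.9334 = 0.06662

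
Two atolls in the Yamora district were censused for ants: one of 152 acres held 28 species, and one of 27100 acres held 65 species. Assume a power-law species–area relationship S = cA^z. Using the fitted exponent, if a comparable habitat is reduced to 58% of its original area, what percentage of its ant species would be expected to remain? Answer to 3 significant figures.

91.5%

z = ln(65/28) / ln(27100/152) = 0.8422 / 5.1834 = 0.1625
S_new/S_old = (A_new/A_old)^z = 0.58^0.1625 = exp(0.1625 × -0.5447) = 0.9153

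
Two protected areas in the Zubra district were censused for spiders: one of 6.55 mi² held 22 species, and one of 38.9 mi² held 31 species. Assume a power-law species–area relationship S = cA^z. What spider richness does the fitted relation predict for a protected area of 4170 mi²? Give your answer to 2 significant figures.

z = ln(31/22) / ln(38.9/6.55) = 0.3429 / 1.7815 = 0.1925
c = 22 / 6.55^0.1925 = 22 / 1.436 = 15.32
S₃ = 15.32 × 4170^0.1925 = 15.32 × 4.976 ≈ 76.24

76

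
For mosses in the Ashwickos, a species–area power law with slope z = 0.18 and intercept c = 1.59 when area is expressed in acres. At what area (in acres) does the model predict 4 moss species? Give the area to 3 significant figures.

4 = 1.59 × A^0.18  ⇒  A^0.18 = 4/1.59 = 2.516
ln A = ln(2.516) / 0.18 = 0.9226 / 0.18 = 5.1253
A = e^5.1253 ≈ 168.2 acres

168 acres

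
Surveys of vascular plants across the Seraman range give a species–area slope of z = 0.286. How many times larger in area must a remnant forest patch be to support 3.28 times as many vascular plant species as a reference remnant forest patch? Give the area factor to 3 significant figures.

(A₂/A₁)^0.286 = 3.28, so A₂/A₁ = 3.28^(1/0.286) = 3.28^3.497
ln(A₂/A₁) = ln 3.28 / 0.286 = 1.1878 / 0.286 = 4.1533
A₂/A₁ = e^4.1533 ≈ 63.64

63.6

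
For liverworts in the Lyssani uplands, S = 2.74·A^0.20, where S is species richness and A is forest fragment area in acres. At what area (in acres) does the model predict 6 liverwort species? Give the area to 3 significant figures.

50.4 acres

6 = 2.74 × A^0.2  ⇒  A^0.2 = 6/2.74 = 2.19
ln A = ln(2.19) / 0.2 = 0.7838 / 0.2 = 3.9190
A = e^3.9190 ≈ 50.35 acres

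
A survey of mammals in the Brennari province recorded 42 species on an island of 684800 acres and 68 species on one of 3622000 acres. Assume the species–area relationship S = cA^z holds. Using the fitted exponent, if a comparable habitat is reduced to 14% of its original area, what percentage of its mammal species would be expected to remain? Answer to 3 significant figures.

z = ln(68/42) / ln(3622000/684800) = 0.4818 / 1.6657 = 0.2893
S_new/S_old = (A_new/A_old)^z = 0.14^0.2893 = exp(0.2893 × -1.9661) = 0.5662

56.6%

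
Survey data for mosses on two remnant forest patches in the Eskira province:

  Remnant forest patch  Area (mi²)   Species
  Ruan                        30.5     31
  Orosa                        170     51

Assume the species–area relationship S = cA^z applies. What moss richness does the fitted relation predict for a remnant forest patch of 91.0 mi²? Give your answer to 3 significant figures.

42.6

z = ln(51/31) / ln(170/30.5) = 0.4978 / 1.7181 = 0.2898
c = 31 / 30.5^0.2898 = 31 / 2.692 = 11.51
S₃ = 11.51 × 91^0.2898 = 11.51 × 3.695 ≈ 42.55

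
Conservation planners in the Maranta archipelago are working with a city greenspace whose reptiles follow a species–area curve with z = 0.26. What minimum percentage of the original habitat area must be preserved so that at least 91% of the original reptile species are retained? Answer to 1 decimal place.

Need (A_new/A_old)^0.26 = 0.91, so A_new/A_old = 0.91^(1/0.26) = 0.91^3.846
ln(A_new/A_old) = ln 0.91 / 0.26 = -0.0943 / 0.26 = -0.3627
A_new/A_old = e^-0.3627 ≈ 0.6958

69.6%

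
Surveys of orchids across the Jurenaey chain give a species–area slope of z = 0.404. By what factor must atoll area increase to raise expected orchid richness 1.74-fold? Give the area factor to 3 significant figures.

(A₂/A₁)^0.404 = 1.74, so A₂/A₁ = 1.74^(1/0.404) = 1.74^2.475
ln(A₂/A₁) = ln 1.74 / 0.404 = 0.5539 / 0.404 = 1.3710
A₂/A₁ = e^1.3710 ≈ 3.939

3.94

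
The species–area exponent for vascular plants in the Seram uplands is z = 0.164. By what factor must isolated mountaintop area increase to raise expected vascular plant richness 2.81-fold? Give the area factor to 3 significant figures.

(A₂/A₁)^0.164 = 2.81, so A₂/A₁ = 2.81^(1/0.164) = 2.81^6.098
ln(A₂/A₁) = ln 2.81 / 0.164 = 1.0332 / 0.164 = 6.2999
A₂/A₁ = e^6.2999 ≈ 544.5

545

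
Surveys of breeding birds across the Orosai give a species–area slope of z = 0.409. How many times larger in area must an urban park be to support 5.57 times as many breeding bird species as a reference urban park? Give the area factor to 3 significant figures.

66.6

(A₂/A₁)^0.409 = 5.57, so A₂/A₁ = 5.57^(1/0.409) = 5.57^2.445
ln(A₂/A₁) = ln 5.57 / 0.409 = 1.7174 / 0.409 = 4.1990
A₂/A₁ = e^4.1990 ≈ 66.62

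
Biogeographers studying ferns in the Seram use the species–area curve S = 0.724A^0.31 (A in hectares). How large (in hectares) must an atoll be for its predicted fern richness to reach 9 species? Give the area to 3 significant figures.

9 = 0.724 × A^0.31  ⇒  A^0.31 = 9/0.724 = 12.43
ln A = ln(12.43) / 0.31 = 2.5202 / 0.31 = 8.1296
A = e^8.1296 ≈ 3394 hectares

3390 hectares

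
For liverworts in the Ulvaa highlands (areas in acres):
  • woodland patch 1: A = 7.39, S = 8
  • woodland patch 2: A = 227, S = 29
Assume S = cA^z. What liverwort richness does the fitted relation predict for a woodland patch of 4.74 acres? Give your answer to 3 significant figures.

z = ln(29/8) / ln(227/7.39) = 1.2879 / 3.4248 = 0.3760
c = 8 / 7.39^0.3760 = 8 / 2.121 = 3.771
S₃ = 3.771 × 4.74^0.3760 = 3.771 × 1.795 ≈ 6.77

6.77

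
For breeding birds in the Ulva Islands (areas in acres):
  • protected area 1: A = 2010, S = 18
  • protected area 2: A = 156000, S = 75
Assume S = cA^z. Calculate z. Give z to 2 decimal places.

Taking logs: ln S = ln c + z ln A, so z = (ln S₂ − ln S₁)/(ln A₂ − ln A₁).
z = ln(75/18) / ln(156000/2010) = ln(4.167) / ln(77.61) = 1.4271 / 4.3517 = 0.3279

0.33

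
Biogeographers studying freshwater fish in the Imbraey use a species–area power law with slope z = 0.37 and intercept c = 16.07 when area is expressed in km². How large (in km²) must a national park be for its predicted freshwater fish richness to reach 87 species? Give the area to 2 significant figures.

87 = 16.07 × A^0.37  ⇒  A^0.37 = 87/16.07 = 5.414
ln A = ln(5.414) / 0.37 = 1.6890 / 0.37 = 4.5647
A = e^4.5647 ≈ 96.04 km²

96 km²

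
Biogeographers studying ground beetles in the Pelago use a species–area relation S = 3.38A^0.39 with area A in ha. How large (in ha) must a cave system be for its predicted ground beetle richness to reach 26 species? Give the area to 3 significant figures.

187 ha

26 = 3.38 × A^0.39  ⇒  A^0.39 = 26/3.38 = 7.692
ln A = ln(7.692) / 0.39 = 2.0402 / 0.39 = 5.2313
A = e^5.2313 ≈ 187 ha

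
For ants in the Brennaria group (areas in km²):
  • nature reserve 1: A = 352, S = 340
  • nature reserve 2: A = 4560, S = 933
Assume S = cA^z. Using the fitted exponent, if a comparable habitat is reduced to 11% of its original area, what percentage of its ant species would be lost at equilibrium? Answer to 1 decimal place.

58.1%

z = ln(933/340) / ln(4560/352) = 1.0095 / 2.5614 = 0.3941
S_new/S_old = (A_new/A_old)^z = 0.11^0.3941 = exp(0.3941 × -2.2073) = 0.419
Fraction lost = 1 − 0.419 = 0.581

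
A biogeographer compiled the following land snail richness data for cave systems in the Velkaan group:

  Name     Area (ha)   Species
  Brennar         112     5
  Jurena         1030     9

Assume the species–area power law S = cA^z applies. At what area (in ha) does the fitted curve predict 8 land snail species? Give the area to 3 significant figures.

660 ha

z = ln(9/5) / ln(1030/112) = 0.5878 / 2.2188 = 0.2649
c = 5 / 112^0.2649 = 5 / 3.49 = 1.433
A = (8/1.433)^(1/0.2649) ⇒ ln A = ln(5.584)/0.2649 = 6.4927
A = e^6.4927 ≈ 660.3 ha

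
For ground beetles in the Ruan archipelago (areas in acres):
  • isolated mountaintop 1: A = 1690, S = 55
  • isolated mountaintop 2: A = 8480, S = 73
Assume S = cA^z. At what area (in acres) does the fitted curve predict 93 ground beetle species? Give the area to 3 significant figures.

33700 acres

z = ln(73/55) / ln(8480/1690) = 0.2831 / 1.6130 = 0.1755
c = 55 / 1690^0.1755 = 55 / 3.686 = 14.92
A = (93/14.92)^(1/0.1755) ⇒ ln A = ln(6.233)/0.1755 = 10.4249
A = e^10.4249 ≈ 33690 acres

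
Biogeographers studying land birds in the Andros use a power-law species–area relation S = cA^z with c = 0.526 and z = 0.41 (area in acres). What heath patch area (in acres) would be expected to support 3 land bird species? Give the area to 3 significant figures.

69.9 acres

3 = 0.526 × A^0.41  ⇒  A^0.41 = 3/0.526 = 5.703
ln A = ln(5.703) / 0.41 = 1.7411 / 0.41 = 4.2465
A = e^4.2465 ≈ 69.86 acres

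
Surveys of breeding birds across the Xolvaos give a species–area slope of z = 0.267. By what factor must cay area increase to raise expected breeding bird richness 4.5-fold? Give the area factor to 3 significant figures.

280

(A₂/A₁)^0.267 = 4.5, so A₂/A₁ = 4.5^(1/0.267) = 4.5^3.745
ln(A₂/A₁) = ln 4.5 / 0.267 = 1.5041 / 0.267 = 5.6332
A₂/A₁ = e^5.6332 ≈ 279.6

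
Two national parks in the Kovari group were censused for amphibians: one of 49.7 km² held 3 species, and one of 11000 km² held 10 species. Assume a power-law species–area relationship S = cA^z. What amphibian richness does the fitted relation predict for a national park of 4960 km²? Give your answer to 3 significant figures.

8.37

z = ln(10/3) / ln(11000/49.7) = 1.2040 / 5.3996 = 0.2230
c = 3 / 49.7^0.2230 = 3 / 2.389 = 1.256
S₃ = 1.256 × 4960^0.2230 = 1.256 × 6.668 ≈ 8.373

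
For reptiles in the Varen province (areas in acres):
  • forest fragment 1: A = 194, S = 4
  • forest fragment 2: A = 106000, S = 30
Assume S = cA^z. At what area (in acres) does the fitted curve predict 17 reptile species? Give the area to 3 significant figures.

17900 acres

z = ln(30/4) / ln(106000/194) = 2.0149 / 6.3033 = 0.3197
c = 4 / 194^0.3197 = 4 / 5.387 = 0.7426
A = (17/0.7426)^(1/0.3197) ⇒ ln A = ln(22.89)/0.3197 = 9.7943
A = e^9.7943 ≈ 17932 acres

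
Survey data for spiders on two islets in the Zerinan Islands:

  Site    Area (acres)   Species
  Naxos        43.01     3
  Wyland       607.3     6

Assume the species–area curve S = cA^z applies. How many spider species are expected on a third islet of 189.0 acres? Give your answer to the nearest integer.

z = ln(6/3) / ln(607.3/43.01) = 0.6931 / 2.6476 = 0.2618
c = 3 / 43.01^0.2618 = 3 / 2.677 = 1.121
S₃ = 1.121 × 189^0.2618 = 1.121 × 3.944 ≈ 4.42

4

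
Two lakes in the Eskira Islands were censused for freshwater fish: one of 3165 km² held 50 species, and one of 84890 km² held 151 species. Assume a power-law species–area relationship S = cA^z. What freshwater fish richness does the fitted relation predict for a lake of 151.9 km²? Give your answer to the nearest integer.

18

z = ln(151/50) / ln(84890/3165) = 1.1053 / 3.2892 = 0.3360
c = 50 / 3165^0.3360 = 50 / 15 = 3.332
S₃ = 3.332 × 151.9^0.3360 = 3.332 × 5.408 ≈ 18.02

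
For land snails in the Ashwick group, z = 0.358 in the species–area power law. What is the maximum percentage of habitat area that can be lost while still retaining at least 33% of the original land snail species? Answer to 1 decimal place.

95.5%

Need (A_new/A_old)^0.358 = 0.33, so A_new/A_old = 0.33^(1/0.358) = 0.33^2.793
ln(A_new/A_old) = ln 0.33 / 0.358 = -1.1087 / 0.358 = -3.0968
A_new/A_old = e^-3.0968 ≈ 0.04519
Fraction that can be lost = 1 − 0.04519 = 0.9548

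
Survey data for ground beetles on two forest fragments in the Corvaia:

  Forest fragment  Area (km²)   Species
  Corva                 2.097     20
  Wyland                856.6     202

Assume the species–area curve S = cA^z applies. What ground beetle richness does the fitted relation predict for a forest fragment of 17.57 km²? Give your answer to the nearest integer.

z = ln(202/20) / ln(856.6/2.097) = 2.3125 / 6.0125 = 0.3846
c = 20 / 2.097^0.3846 = 20 / 1.33 = 15.04
S₃ = 15.04 × 17.57^0.3846 = 15.04 × 3.011 ≈ 45.3

45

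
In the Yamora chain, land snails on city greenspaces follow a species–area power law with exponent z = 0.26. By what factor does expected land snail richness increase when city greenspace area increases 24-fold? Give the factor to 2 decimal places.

2.28

S₂/S₁ = (A₂/A₁)^z = 24^0.26
ln(S₂/S₁) = 0.26 × ln 24 = 0.26 × 3.1781 = 0.8263
S₂/S₁ = e^0.8263 ≈ 2.285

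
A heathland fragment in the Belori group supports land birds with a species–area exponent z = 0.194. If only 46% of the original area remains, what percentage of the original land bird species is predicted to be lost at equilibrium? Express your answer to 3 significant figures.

14.0%

S_new/S_old = (A_new/A_old)^z = 0.46^0.194
= exp(0.194 × ln 0.46) = exp(0.194 × -0.7765) = exp(-0.1506) ≈ 0.8602
Fraction lost = 1 − 0.8602 = 0.1398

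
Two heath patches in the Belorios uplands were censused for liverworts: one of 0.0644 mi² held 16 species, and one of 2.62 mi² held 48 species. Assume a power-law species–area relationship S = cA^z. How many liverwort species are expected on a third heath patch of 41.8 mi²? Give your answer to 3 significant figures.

z = ln(48/16) / ln(2.62/0.0644) = 1.0986 / 3.7058 = 0.2965
c = 16 / 0.0644^0.2965 = 16 / 0.4435 = 36.08
S₃ = 36.08 × 41.8^0.2965 = 36.08 × 3.024 ≈ 109.1

109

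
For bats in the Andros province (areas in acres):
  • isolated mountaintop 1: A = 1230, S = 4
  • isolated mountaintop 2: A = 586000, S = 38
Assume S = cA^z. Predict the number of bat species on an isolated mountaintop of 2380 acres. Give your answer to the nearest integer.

5

z = ln(38/4) / ln(586000/1230) = 2.2513 / 6.1663 = 0.3651
c = 4 / 1230^0.3651 = 4 / 13.43 = 0.2978
S₃ = 0.2978 × 2380^0.3651 = 0.2978 × 17.09 ≈ 5.09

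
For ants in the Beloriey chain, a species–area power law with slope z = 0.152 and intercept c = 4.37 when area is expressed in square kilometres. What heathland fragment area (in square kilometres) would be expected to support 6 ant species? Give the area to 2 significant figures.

6 = 4.37 × A^0.152  ⇒  A^0.152 = 6/4.37 = 1.373
ln A = ln(1.373) / 0.152 = 0.3170 / 0.152 = 2.0855
A = e^2.0855 ≈ 8.049 square kilometres

8.0 square kilometres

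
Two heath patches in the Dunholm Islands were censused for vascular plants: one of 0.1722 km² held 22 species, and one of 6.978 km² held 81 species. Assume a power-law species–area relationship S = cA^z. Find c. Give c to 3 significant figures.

40.9

z = ln(S₂/S₁) / ln(A₂/A₁) = ln(81/22) / ln(6.978/0.1722) = 1.3034 / 3.7019 = 0.3521
c = S₁ / A₁^z = 22 / 0.1722^0.3521 = 22 / 0.5383 = 40.87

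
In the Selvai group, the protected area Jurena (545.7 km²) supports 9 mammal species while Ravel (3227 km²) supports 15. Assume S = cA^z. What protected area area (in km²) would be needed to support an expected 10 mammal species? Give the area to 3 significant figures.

787 km²

z = ln(15/9) / ln(3227/545.7) = 0.5108 / 1.7772 = 0.2874
c = 9 / 545.7^0.2874 = 9 / 6.119 = 1.471
A = (10/1.471)^(1/0.2874) ⇒ ln A = ln(6.799)/0.2874 = 6.6686
A = e^6.6686 ≈ 787.3 km²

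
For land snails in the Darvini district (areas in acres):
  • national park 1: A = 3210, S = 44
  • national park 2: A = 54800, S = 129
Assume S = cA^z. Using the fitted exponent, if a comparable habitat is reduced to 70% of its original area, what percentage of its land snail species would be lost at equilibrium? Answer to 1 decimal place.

z = ln(129/44) / ln(54800/3210) = 1.0756 / 2.8374 = 0.3791
S_new/S_old = (A_new/A_old)^z = 0.7^0.3791 = exp(0.3791 × -0.3567) = 0.8735
Fraction lost = 1 − 0.8735 = 0.1265

12.6%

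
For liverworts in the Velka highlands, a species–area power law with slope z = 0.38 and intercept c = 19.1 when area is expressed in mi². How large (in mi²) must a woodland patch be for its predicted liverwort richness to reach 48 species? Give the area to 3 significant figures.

11.3 mi²

48 = 19.1 × A^0.38  ⇒  A^0.38 = 48/19.1 = 2.513
ln A = ln(2.513) / 0.38 = 0.9215 / 0.38 = 2.4250
A = e^2.4250 ≈ 11.3 mi²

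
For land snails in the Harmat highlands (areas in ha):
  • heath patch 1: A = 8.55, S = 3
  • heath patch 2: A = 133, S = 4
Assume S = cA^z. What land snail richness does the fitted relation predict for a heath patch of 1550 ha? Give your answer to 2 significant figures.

5.2

z = ln(4/3) / ln(133/8.55) = 0.2877 / 2.7444 = 0.1048
c = 3 / 8.55^0.1048 = 3 / 1.252 = 2.396
S₃ = 2.396 × 1550^0.1048 = 2.396 × 2.16 ≈ 5.174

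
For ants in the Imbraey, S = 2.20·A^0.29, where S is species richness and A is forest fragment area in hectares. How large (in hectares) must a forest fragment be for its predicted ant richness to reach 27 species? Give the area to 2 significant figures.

5700 hectares

27 = 2.2 × A^0.29  ⇒  A^0.29 = 27/2.2 = 12.27
ln A = ln(12.27) / 0.29 = 2.5074 / 0.29 = 8.6461
A = e^8.6461 ≈ 5688 hectares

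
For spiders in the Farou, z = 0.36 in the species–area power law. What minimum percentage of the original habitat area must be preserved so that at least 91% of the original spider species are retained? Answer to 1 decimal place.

77.0%

Need (A_new/A_old)^0.36 = 0.91, so A_new/A_old = 0.91^(1/0.36) = 0.91^2.778
ln(A_new/A_old) = ln 0.91 / 0.36 = -0.0943 / 0.36 = -0.2620
A_new/A_old = e^-0.2620 ≈ 0.7695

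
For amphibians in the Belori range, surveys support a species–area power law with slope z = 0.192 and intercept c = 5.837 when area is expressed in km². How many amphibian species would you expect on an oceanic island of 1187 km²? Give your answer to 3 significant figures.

22.7

S = 5.837 × 1187^0.192
ln S = ln 5.837 + 0.192 × ln 1187 = 1.7642 + 0.192 × 7.0792 = 3.1234
S = e^3.1234 ≈ 22.72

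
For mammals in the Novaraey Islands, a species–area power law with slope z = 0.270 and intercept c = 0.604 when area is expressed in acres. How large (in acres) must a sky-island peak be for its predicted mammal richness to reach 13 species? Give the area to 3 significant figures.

13 = 0.604 × A^0.27  ⇒  A^0.27 = 13/0.604 = 21.52
ln A = ln(21.52) / 0.27 = 3.0691 / 0.27 = 11.3671
A = e^11.3671 ≈ 86435 acres

86400 acres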